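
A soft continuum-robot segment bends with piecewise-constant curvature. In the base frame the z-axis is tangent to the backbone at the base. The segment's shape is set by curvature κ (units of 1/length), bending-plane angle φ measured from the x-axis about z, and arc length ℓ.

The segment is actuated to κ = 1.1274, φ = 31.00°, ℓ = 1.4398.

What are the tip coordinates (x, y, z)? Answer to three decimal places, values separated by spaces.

θ = κ·ℓ = 1.1274 × 1.4398 = 1.62323 rad
ρ = (1 − cos θ)/κ = (1 − -0.05241)/1.1274 = 0.93348
z = sin θ / κ = 0.99863/1.1274 = 0.88578
x = ρ cos φ = 0.93348 × cos(31.00°) = 0.80015
y = ρ sin φ = 0.93348 × sin(31.00°) = 0.48078

0.800 0.481 0.886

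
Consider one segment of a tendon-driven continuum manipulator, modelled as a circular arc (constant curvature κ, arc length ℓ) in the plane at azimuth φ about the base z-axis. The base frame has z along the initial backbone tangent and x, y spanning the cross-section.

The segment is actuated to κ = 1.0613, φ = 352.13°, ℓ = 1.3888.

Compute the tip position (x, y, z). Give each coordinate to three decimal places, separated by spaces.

0.843 -0.117 0.938

θ = κ·ℓ = 1.0613 × 1.3888 = 1.47393 rad
ρ = (1 − cos θ)/κ = (1 − 0.09671)/1.0613 = 0.85112
z = sin θ / κ = 0.99531/1.0613 = 0.93782
x = ρ cos φ = 0.85112 × cos(352.13°) = 0.84310
y = ρ sin φ = 0.85112 × sin(352.13°) = -0.11654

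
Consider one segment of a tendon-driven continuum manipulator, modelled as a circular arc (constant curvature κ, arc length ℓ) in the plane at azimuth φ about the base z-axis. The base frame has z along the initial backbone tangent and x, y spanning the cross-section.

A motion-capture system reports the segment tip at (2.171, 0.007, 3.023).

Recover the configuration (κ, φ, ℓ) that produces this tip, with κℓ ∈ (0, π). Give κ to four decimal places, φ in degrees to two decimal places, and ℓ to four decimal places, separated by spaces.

ρ = √(x²+y²) = √(2.171² + 0.007²) = 2.17101
φ = atan2(y, x) mod 360° = atan2(0.007, 2.171) = 0.1847°
|p|² = ρ² + z² = 2.17101² + 3.023² = 13.85182
κ = 2ρ / |p|² = 2×2.17101 / 13.85182 = 0.31346
θ = 2·atan2(ρ, z) = 2·atan2(2.17101, 3.023) = 1.24563 rad
ℓ = θ/κ = 1.24563/0.31346 = 3.97377

0.3135 0.18 3.9738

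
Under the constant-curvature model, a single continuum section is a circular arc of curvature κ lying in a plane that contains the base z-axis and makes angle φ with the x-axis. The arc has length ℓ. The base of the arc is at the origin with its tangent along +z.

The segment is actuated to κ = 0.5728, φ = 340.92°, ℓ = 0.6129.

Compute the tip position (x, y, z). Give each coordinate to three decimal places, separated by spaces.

0.101 -0.035 0.600

θ = κ·ℓ = 0.5728 × 0.6129 = 0.35107 rad
ρ = (1 − cos θ)/κ = (1 − 0.93901)/0.5728 = 0.10648
z = sin θ / κ = 0.34390/0.5728 = 0.60039
x = ρ cos φ = 0.10648 × cos(340.92°) = 0.10063
y = ρ sin φ = 0.10648 × sin(340.92°) = -0.03481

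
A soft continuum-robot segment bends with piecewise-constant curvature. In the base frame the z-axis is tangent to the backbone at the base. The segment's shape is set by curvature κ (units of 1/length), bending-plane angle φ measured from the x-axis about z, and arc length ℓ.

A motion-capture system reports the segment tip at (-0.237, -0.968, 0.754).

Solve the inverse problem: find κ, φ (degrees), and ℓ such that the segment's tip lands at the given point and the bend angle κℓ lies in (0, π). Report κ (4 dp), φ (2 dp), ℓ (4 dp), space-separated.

ρ = √(x²+y²) = √(-0.237² + -0.968²) = 0.99659
φ = atan2(y, x) mod 360° = atan2(-0.968, -0.237) = 256.2426°
|p|² = ρ² + z² = 0.99659² + 0.754² = 1.56171
κ = 2ρ / |p|² = 2×0.99659 / 1.56171 = 1.27628
θ = 2·atan2(ρ, z) = 2·atan2(0.99659, 0.754) = 1.84620 rad
ℓ = θ/κ = 1.84620/1.27628 = 1.44654

1.2763 256.24 1.4465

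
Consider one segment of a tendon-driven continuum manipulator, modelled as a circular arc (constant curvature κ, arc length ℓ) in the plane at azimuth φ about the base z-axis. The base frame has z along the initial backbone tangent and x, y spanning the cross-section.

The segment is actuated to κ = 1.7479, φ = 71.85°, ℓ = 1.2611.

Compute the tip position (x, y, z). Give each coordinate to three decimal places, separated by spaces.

θ = κ·ℓ = 1.7479 × 1.2611 = 2.20428 rad
ρ = (1 − cos θ)/κ = (1 − -0.59195)/1.7479 = 0.91078
z = sin θ / κ = 0.80597/1.7479 = 0.46111
x = ρ cos φ = 0.91078 × cos(71.85°) = 0.28371
y = ρ sin φ = 0.91078 × sin(71.85°) = 0.86546

0.284 0.865 0.461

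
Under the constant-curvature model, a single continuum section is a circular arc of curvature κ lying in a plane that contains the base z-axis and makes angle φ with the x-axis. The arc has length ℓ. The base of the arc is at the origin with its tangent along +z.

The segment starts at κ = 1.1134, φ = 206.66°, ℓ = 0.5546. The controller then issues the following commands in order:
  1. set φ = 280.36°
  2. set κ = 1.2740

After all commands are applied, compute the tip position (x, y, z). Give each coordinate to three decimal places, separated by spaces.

initial: κ=1.1134, φ=206.66°, ℓ=0.5546
cmd 1: set φ=280.36° → (κ,φ,ℓ)=(1.1134,280.36°,0.5546) → tip=(0.0298,-0.1632,0.5200)
cmd 2: set κ=1.2740 → (κ,φ,ℓ)=(1.2740,280.36°,0.5546) → tip=(0.0338,-0.1848,0.5096)

0.034 -0.185 0.510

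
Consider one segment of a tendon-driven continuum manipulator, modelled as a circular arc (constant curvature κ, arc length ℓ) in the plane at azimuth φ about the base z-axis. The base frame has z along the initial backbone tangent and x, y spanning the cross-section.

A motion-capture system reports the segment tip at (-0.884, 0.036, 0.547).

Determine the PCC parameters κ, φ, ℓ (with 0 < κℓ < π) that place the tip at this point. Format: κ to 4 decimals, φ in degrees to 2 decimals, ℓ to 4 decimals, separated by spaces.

ρ = √(x²+y²) = √(-0.884² + 0.036²) = 0.88473
φ = atan2(y, x) mod 360° = atan2(0.036, -0.884) = 177.6680°
|p|² = ρ² + z² = 0.88473² + 0.547² = 1.08196
κ = 2ρ / |p|² = 2×0.88473 / 1.08196 = 1.63542
θ = 2·atan2(ρ, z) = 2·atan2(0.88473, 0.547) = 2.03411 rad
ℓ = θ/κ = 2.03411/1.63542 = 1.24378

1.6354 177.67 1.2438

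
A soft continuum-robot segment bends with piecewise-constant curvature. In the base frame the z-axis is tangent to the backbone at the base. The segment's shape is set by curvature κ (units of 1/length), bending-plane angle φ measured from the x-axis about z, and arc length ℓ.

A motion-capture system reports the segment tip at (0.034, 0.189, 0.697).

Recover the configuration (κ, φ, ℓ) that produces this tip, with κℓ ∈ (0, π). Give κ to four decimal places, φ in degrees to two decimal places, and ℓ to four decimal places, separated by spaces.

ρ = √(x²+y²) = √(0.034² + 0.189²) = 0.19203
φ = atan2(y, x) mod 360° = atan2(0.189, 0.034) = 79.8019°
|p|² = ρ² + z² = 0.19203² + 0.697² = 0.52269
κ = 2ρ / |p|² = 2×0.19203 / 0.52269 = 0.73480
θ = 2·atan2(ρ, z) = 2·atan2(0.19203, 0.697) = 0.53769 rad
ℓ = θ/κ = 0.53769/0.73480 = 0.73175

0.7348 79.80 0.7318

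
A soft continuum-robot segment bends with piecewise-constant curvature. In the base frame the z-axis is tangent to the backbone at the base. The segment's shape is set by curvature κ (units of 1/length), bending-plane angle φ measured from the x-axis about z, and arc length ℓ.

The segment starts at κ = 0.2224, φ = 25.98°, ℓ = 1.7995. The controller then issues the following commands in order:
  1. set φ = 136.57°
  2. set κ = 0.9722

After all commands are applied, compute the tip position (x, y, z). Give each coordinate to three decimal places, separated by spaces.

-0.880 0.833 1.012

initial: κ=0.2224, φ=25.98°, ℓ=1.7995
cmd 1: set φ=136.57° → (κ,φ,ℓ)=(0.2224,136.57°,1.7995) → tip=(-0.2580,0.2443,1.7518)
cmd 2: set κ=0.9722 → (κ,φ,ℓ)=(0.9722,136.57°,1.7995) → tip=(-0.8797,0.8328,1.0122)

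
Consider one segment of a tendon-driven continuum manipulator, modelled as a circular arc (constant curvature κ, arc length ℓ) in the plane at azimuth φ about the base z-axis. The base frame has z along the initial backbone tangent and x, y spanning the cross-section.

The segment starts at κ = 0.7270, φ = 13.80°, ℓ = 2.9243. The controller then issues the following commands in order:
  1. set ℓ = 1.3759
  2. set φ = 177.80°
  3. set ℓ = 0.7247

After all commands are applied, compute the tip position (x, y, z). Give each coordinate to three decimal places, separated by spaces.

initial: κ=0.7270, φ=13.80°, ℓ=2.9243
cmd 1: set ℓ=1.3759 → (κ,φ,ℓ)=(0.7270,13.80°,1.3759) → tip=(0.6144,0.1509,1.1577)
cmd 2: set φ=177.80° → (κ,φ,ℓ)=(0.7270,177.80°,1.3759) → tip=(-0.6322,0.0243,1.1577)
cmd 3: set ℓ=0.7247 → (κ,φ,ℓ)=(0.7270,177.80°,0.7247) → tip=(-0.1864,0.0072,0.6916)

-0.186 0.007 0.692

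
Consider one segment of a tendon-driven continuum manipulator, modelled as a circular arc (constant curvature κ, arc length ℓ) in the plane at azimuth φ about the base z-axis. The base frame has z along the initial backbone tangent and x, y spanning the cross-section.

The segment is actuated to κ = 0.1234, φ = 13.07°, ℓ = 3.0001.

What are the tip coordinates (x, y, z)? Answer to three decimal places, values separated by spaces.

θ = κ·ℓ = 0.1234 × 3.0001 = 0.37021 rad
ρ = (1 − cos θ)/κ = (1 − 0.93225)/0.1234 = 0.54902
z = sin θ / κ = 0.36181/0.1234 = 2.93204
x = ρ cos φ = 0.54902 × cos(13.07°) = 0.53480
y = ρ sin φ = 0.54902 × sin(13.07°) = 0.12416

0.535 0.124 2.932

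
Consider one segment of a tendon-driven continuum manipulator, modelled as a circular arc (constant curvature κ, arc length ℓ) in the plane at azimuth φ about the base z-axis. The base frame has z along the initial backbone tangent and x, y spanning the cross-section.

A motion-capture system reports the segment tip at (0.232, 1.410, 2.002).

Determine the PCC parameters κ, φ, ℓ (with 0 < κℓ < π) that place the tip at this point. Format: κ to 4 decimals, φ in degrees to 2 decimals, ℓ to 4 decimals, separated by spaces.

0.4724 80.66 2.6246

ρ = √(x²+y²) = √(0.232² + 1.410²) = 1.42896
φ = atan2(y, x) mod 360° = atan2(1.410, 0.232) = 80.6563°
|p|² = ρ² + z² = 1.42896² + 2.002² = 6.04993
κ = 2ρ / |p|² = 2×1.42896 / 6.04993 = 0.47239
θ = 2·atan2(ρ, z) = 2·atan2(1.42896, 2.002) = 1.23981 rad
ℓ = θ/κ = 1.23981/0.47239 = 2.62455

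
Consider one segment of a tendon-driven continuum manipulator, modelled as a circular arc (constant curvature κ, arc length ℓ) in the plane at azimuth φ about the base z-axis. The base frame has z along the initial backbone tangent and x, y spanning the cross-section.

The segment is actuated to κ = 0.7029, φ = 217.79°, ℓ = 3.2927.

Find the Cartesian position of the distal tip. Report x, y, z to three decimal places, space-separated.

-1.885 -1.462 1.047

θ = κ·ℓ = 0.7029 × 3.2927 = 2.31444 rad
ρ = (1 − cos θ)/κ = (1 − -0.67697)/0.7029 = 2.38579
z = sin θ / κ = 0.73601/0.7029 = 1.04710
x = ρ cos φ = 2.38579 × cos(217.79°) = -1.88540
y = ρ sin φ = 2.38579 × sin(217.79°) = -1.46194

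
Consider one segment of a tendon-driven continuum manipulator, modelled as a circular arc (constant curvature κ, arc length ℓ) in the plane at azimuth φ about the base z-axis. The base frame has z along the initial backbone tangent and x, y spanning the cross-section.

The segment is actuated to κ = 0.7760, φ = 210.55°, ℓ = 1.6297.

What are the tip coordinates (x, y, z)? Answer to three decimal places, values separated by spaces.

-0.775 -0.458 1.229

θ = κ·ℓ = 0.7760 × 1.6297 = 1.26465 rad
ρ = (1 − cos θ)/κ = (1 − 0.30139)/0.7760 = 0.90027
z = sin θ / κ = 0.95350/0.7760 = 1.22874
x = ρ cos φ = 0.90027 × cos(210.55°) = -0.77530
y = ρ sin φ = 0.90027 × sin(210.55°) = -0.45760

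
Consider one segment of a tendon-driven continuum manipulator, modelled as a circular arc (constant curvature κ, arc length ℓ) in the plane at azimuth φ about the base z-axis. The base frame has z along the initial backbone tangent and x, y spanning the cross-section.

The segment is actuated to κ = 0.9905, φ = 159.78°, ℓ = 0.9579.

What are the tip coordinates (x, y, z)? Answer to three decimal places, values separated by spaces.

-0.395 0.146 0.821

θ = κ·ℓ = 0.9905 × 0.9579 = 0.94880 rad
ρ = (1 − cos θ)/κ = (1 − 0.58266)/0.9905 = 0.42134
z = sin θ / κ = 0.81272/0.9905 = 0.82051
x = ρ cos φ = 0.42134 × cos(159.78°) = -0.39538
y = ρ sin φ = 0.42134 × sin(159.78°) = 0.14563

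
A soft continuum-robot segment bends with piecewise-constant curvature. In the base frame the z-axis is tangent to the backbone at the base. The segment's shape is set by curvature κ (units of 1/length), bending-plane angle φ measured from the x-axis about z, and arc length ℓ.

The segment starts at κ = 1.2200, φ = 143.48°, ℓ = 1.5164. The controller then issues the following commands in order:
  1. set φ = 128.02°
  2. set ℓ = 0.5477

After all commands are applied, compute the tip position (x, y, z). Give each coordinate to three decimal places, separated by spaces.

-0.109 0.139 0.508

initial: κ=1.2200, φ=143.48°, ℓ=1.5164
cmd 1: set φ=128.02° → (κ,φ,ℓ)=(1.2200,128.02°,1.5164) → tip=(-0.6440,0.8237,0.7879)
cmd 2: set ℓ=0.5477 → (κ,φ,ℓ)=(1.2200,128.02°,0.5477) → tip=(-0.1086,0.1389,0.5078)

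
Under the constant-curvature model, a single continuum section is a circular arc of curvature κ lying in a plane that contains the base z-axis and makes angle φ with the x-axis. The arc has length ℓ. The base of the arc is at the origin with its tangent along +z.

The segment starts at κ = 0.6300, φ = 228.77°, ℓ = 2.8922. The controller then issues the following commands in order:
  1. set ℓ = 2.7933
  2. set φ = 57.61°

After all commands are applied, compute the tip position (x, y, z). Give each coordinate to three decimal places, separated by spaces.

1.010 1.592 1.559

initial: κ=0.6300, φ=228.77°, ℓ=2.8922
cmd 1: set ℓ=2.7933 → (κ,φ,ℓ)=(0.6300,228.77°,2.7933) → tip=(-1.2427,-1.4180,1.5590)
cmd 2: set φ=57.61° → (κ,φ,ℓ)=(0.6300,57.61°,2.7933) → tip=(1.0100,1.5921,1.5590)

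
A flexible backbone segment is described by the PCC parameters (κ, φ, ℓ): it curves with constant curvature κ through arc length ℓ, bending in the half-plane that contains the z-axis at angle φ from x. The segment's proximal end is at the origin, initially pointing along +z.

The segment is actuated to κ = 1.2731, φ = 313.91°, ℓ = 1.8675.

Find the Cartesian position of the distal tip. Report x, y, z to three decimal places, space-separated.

0.938 -0.974 0.543

θ = κ·ℓ = 1.2731 × 1.8675 = 2.37751 rad
ρ = (1 − cos θ)/κ = (1 − -0.72202)/1.2731 = 1.35262
z = sin θ / κ = 0.69187/1.2731 = 0.54345
x = ρ cos φ = 1.35262 × cos(313.91°) = 0.93808
y = ρ sin φ = 1.35262 × sin(313.91°) = -0.97447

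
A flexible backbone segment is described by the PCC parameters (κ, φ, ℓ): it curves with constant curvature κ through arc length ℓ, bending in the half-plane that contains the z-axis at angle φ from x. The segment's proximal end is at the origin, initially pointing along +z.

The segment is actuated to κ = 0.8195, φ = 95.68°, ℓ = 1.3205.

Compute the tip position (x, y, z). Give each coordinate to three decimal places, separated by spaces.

-0.064 0.644 1.077

θ = κ·ℓ = 0.8195 × 1.3205 = 1.08215 rad
ρ = (1 − cos θ)/κ = (1 − 0.46943)/0.8195 = 0.64743
z = sin θ / κ = 0.88297/0.8195 = 1.07745
x = ρ cos φ = 0.64743 × cos(95.68°) = -0.06408
y = ρ sin φ = 0.64743 × sin(95.68°) = 0.64425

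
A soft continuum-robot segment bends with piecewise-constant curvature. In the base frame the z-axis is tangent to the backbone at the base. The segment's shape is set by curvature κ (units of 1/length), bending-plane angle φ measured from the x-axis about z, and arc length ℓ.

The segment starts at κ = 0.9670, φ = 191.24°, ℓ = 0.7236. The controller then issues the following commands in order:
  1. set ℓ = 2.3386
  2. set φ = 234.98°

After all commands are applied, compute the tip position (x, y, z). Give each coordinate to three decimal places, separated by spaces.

-0.971 -1.386 0.797

initial: κ=0.9670, φ=191.24°, ℓ=0.7236
cmd 1: set ℓ=2.3386 → (κ,φ,ℓ)=(0.9670,191.24°,2.3386) → tip=(-1.6604,-0.3300,0.7972)
cmd 2: set φ=234.98° → (κ,φ,ℓ)=(0.9670,234.98°,2.3386) → tip=(-0.9715,-1.3864,0.7972)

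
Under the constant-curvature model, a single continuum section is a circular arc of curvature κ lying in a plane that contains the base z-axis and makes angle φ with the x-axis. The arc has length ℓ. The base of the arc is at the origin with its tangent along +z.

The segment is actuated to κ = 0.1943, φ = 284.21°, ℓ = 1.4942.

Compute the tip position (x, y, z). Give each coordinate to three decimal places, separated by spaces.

0.053 -0.209 1.473

θ = κ·ℓ = 0.1943 × 1.4942 = 0.29032 rad
ρ = (1 − cos θ)/κ = (1 − 0.95815)/0.1943 = 0.21538
z = sin θ / κ = 0.28626/0.1943 = 1.47330
x = ρ cos φ = 0.21538 × cos(284.21°) = 0.05287
y = ρ sin φ = 0.21538 × sin(284.21°) = -0.20879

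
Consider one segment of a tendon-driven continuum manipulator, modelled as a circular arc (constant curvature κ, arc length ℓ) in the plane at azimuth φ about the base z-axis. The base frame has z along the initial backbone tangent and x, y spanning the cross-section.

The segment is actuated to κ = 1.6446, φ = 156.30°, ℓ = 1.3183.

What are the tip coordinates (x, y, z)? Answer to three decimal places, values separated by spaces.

-0.870 0.382 0.503

θ = κ·ℓ = 1.6446 × 1.3183 = 2.16808 rad
ρ = (1 − cos θ)/κ = (1 − -0.56240)/1.6446 = 0.95002
z = sin θ / κ = 0.82687/1.6446 = 0.50278
x = ρ cos φ = 0.95002 × cos(156.30°) = -0.86989
y = ρ sin φ = 0.95002 × sin(156.30°) = 0.38186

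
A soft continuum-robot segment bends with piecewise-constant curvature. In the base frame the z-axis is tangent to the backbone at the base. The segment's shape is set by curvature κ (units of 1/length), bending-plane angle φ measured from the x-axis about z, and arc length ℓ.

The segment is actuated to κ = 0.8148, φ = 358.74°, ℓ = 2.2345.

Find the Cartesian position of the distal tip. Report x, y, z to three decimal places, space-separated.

θ = κ·ℓ = 0.8148 × 2.2345 = 1.82067 rad
ρ = (1 − cos θ)/κ = (1 − -0.24728)/0.8148 = 1.53078
z = sin θ / κ = 0.96894/0.8148 = 1.18918
x = ρ cos φ = 1.53078 × cos(358.74°) = 1.53041
y = ρ sin φ = 1.53078 × sin(358.74°) = -0.03366

1.530 -0.034 1.189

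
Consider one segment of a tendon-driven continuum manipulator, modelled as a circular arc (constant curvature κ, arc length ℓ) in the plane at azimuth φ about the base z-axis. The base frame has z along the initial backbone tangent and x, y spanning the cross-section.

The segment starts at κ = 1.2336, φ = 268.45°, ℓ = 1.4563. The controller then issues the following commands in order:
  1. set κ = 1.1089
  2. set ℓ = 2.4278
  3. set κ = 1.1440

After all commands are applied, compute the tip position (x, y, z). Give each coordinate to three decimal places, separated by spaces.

-0.046 -1.690 0.311

initial: κ=1.2336, φ=268.45°, ℓ=1.4563
cmd 1: set κ=1.1089 → (κ,φ,ℓ)=(1.1089,268.45°,1.4563) → tip=(-0.0255,-0.9412,0.9009)
cmd 2: set ℓ=2.4278 → (κ,φ,ℓ)=(1.1089,268.45°,2.4278) → tip=(-0.0464,-1.7134,0.3918)
cmd 3: set κ=1.1440 → (κ,φ,ℓ)=(1.1440,268.45°,2.4278) → tip=(-0.0457,-1.6903,0.3114)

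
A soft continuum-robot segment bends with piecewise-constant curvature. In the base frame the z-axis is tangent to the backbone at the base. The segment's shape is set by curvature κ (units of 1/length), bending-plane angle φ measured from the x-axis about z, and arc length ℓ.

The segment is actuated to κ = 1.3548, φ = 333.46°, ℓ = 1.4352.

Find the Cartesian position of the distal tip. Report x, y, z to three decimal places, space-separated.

θ = κ·ℓ = 1.3548 × 1.4352 = 1.94441 rad
ρ = (1 − cos θ)/κ = (1 − -0.36498)/1.3548 = 1.00751
z = sin θ / κ = 0.93101/1.3548 = 0.68720
x = ρ cos φ = 1.00751 × cos(333.46°) = 0.90135
y = ρ sin φ = 1.00751 × sin(333.46°) = -0.45018

0.901 -0.450 0.687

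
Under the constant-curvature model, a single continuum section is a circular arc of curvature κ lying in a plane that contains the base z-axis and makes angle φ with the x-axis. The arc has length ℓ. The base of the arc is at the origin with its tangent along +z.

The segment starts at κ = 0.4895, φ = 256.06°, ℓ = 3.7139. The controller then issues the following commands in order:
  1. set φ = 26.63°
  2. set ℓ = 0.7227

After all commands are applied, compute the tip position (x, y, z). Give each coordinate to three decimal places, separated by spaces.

initial: κ=0.4895, φ=256.06°, ℓ=3.7139
cmd 1: set φ=26.63° → (κ,φ,ℓ)=(0.4895,26.63°,3.7139) → tip=(2.2730,1.1397,1.9808)
cmd 2: set ℓ=0.7227 → (κ,φ,ℓ)=(0.4895,26.63°,0.7227) → tip=(0.1131,0.0567,0.7077)

0.113 0.057 0.708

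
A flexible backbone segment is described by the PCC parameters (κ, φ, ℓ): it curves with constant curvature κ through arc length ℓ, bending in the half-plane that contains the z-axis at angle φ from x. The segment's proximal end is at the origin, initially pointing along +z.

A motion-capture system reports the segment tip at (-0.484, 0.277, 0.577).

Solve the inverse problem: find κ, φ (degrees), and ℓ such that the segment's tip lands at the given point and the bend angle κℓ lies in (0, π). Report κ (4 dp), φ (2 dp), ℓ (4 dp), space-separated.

1.7321 150.22 0.8872

ρ = √(x²+y²) = √(-0.484² + 0.277²) = 0.55766
φ = atan2(y, x) mod 360° = atan2(0.277, -0.484) = 150.2169°
|p|² = ρ² + z² = 0.55766² + 0.577² = 0.64391
κ = 2ρ / |p|² = 2×0.55766 / 0.64391 = 1.73210
θ = 2·atan2(ρ, z) = 2·atan2(0.55766, 0.577) = 1.53671 rad
ℓ = θ/κ = 1.53671/1.73210 = 0.88720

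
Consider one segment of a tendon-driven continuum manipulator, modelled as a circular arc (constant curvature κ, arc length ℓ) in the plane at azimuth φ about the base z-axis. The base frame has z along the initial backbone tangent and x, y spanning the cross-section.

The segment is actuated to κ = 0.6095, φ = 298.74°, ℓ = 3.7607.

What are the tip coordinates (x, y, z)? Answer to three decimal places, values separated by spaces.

θ = κ·ℓ = 0.6095 × 3.7607 = 2.29215 rad
ρ = (1 − cos θ)/κ = (1 − -0.66040)/0.6095 = 2.72420
z = sin θ / κ = 0.75091/0.6095 = 1.23202
x = ρ cos φ = 2.72420 × cos(298.74°) = 1.30989
y = ρ sin φ = 2.72420 × sin(298.74°) = -2.38861

1.310 -2.389 1.232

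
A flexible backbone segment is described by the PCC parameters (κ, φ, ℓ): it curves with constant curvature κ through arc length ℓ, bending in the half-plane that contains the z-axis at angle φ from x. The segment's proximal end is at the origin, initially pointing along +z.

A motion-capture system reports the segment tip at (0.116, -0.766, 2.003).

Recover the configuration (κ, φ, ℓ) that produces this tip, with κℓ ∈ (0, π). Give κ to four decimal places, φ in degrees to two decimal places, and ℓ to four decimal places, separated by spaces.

ρ = √(x²+y²) = √(0.116² + -0.766²) = 0.77473
φ = atan2(y, x) mod 360° = atan2(-0.766, 0.116) = 278.6112°
|p|² = ρ² + z² = 0.77473² + 2.003² = 4.61222
κ = 2ρ / |p|² = 2×0.77473 / 4.61222 = 0.33595
θ = 2·atan2(ρ, z) = 2·atan2(0.77473, 2.003) = 0.73813 rad
ℓ = θ/κ = 0.73813/0.33595 = 2.19715

0.3359 278.61 2.1971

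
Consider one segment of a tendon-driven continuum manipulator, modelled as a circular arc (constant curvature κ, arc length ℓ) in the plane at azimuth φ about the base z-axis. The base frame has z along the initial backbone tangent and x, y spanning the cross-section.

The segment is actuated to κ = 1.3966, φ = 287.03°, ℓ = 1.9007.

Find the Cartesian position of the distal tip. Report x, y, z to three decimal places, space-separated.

θ = κ·ℓ = 1.3966 × 1.9007 = 2.65452 rad
ρ = (1 − cos θ)/κ = (1 − -0.88371)/1.3966 = 1.34878
z = sin θ / κ = 0.46804/1.3966 = 0.33513
x = ρ cos φ = 1.34878 × cos(287.03°) = 0.39502
y = ρ sin φ = 1.34878 × sin(287.03°) = -1.28964

0.395 -1.290 0.335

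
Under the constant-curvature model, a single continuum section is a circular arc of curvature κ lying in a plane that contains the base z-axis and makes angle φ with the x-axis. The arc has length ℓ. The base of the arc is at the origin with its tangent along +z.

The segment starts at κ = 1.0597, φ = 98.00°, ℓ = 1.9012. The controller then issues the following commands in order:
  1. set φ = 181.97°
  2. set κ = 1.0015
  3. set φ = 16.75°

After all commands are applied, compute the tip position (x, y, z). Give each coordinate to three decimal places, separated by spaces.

initial: κ=1.0597, φ=98.00°, ℓ=1.9012
cmd 1: set φ=181.97° → (κ,φ,ℓ)=(1.0597,181.97°,1.9012) → tip=(-1.3481,-0.0464,0.8522)
cmd 2: set κ=1.0015 → (κ,φ,ℓ)=(1.0015,181.97°,1.9012) → tip=(-1.3244,-0.0456,0.9436)
cmd 3: set φ=16.75° → (κ,φ,ℓ)=(1.0015,16.75°,1.9012) → tip=(1.2689,0.3819,0.9436)

1.269 0.382 0.944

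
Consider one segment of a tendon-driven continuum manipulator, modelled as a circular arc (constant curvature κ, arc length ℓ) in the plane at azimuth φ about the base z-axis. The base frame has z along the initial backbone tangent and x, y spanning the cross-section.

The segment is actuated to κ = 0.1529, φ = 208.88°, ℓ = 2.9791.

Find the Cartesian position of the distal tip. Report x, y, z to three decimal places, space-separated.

-0.584 -0.322 2.877

θ = κ·ℓ = 0.1529 × 2.9791 = 0.45550 rad
ρ = (1 − cos θ)/κ = (1 − 0.89804)/0.1529 = 0.66685
z = sin θ / κ = 0.43992/0.1529 = 2.87714
x = ρ cos φ = 0.66685 × cos(208.88°) = -0.58391
y = ρ sin φ = 0.66685 × sin(208.88°) = -0.32207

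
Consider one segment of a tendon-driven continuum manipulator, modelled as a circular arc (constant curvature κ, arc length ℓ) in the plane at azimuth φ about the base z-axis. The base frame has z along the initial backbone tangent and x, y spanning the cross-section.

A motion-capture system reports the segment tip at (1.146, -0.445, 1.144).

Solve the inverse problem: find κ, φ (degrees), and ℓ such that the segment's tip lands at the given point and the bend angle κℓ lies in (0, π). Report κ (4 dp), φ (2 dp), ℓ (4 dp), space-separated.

ρ = √(x²+y²) = √(1.146² + -0.445²) = 1.22937
φ = atan2(y, x) mod 360° = atan2(-0.445, 1.146) = 338.7785°
|p|² = ρ² + z² = 1.22937² + 1.144² = 2.82008
κ = 2ρ / |p|² = 2×1.22937 / 2.82008 = 0.87187
θ = 2·atan2(ρ, z) = 2·atan2(1.22937, 1.144) = 1.64270 rad
ℓ = θ/κ = 1.64270/0.87187 = 1.88412

0.8719 338.78 1.8841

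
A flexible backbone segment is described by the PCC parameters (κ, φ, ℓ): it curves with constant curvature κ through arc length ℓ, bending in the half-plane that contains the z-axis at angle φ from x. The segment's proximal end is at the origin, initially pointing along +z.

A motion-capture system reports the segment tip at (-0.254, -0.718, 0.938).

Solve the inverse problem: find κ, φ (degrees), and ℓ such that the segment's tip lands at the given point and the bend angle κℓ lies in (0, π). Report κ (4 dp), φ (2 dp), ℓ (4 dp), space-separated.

ρ = √(x²+y²) = √(-0.254² + -0.718²) = 0.76160
φ = atan2(y, x) mod 360° = atan2(-0.718, -0.254) = 250.5182°
|p|² = ρ² + z² = 0.76160² + 0.938² = 1.45988
κ = 2ρ / |p|² = 2×0.76160 / 1.45988 = 1.04338
θ = 2·atan2(ρ, z) = 2·atan2(0.76160, 0.938) = 1.36396 rad
ℓ = θ/κ = 1.36396/1.04338 = 1.30726

1.0434 250.52 1.3073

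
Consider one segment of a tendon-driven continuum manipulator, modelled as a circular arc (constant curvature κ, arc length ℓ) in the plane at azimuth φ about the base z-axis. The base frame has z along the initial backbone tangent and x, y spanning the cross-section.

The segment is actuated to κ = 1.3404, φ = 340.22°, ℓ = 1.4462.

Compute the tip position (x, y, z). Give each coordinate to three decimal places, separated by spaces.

0.954 -0.343 0.696

θ = κ·ℓ = 1.3404 × 1.4462 = 1.93849 rad
ρ = (1 − cos θ)/κ = (1 − -0.35946)/1.3404 = 1.01422
z = sin θ / κ = 0.93316/1.3404 = 0.69618
x = ρ cos φ = 1.01422 × cos(340.22°) = 0.95438
y = ρ sin φ = 1.01422 × sin(340.22°) = -0.34322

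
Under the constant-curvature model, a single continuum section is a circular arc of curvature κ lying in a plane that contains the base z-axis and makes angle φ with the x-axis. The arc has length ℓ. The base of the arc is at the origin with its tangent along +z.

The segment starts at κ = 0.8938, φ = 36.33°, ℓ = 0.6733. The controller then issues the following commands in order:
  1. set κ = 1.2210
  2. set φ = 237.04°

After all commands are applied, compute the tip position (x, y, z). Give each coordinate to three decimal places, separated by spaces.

initial: κ=0.8938, φ=36.33°, ℓ=0.6733
cmd 1: set κ=1.2210 → (κ,φ,ℓ)=(1.2210,36.33°,0.6733) → tip=(0.2107,0.1549,0.6000)
cmd 2: set φ=237.04° → (κ,φ,ℓ)=(1.2210,237.04°,0.6733) → tip=(-0.1423,-0.2194,0.6000)

-0.142 -0.219 0.600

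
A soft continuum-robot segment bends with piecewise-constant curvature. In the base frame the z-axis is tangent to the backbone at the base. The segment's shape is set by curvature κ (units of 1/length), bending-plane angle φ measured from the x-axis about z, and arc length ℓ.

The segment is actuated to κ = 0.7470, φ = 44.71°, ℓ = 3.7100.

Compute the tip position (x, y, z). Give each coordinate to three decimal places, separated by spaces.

1.838 1.820 0.484

θ = κ·ℓ = 0.7470 × 3.7100 = 2.77137 rad
ρ = (1 − cos θ)/κ = (1 − -0.93225)/0.7470 = 2.58668
z = sin θ / κ = 0.36182/0.7470 = 0.48437
x = ρ cos φ = 2.58668 × cos(44.71°) = 1.83829
y = ρ sin φ = 2.58668 × sin(44.71°) = 1.81977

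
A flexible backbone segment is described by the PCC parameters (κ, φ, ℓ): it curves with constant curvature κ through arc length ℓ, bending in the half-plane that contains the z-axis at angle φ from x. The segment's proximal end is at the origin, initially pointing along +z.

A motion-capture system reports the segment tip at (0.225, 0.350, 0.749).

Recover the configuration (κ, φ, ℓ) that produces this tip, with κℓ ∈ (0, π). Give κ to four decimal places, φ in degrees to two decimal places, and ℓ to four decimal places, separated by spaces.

ρ = √(x²+y²) = √(0.225² + 0.350²) = 0.41608
φ = atan2(y, x) mod 360° = atan2(0.350, 0.225) = 57.2648°
|p|² = ρ² + z² = 0.41608² + 0.749² = 0.73413
κ = 2ρ / |p|² = 2×0.41608 / 0.73413 = 1.13355
θ = 2·atan2(ρ, z) = 2·atan2(0.41608, 0.749) = 1.01414 rad
ℓ = θ/κ = 1.01414/1.13355 = 0.89466

1.1335 57.26 0.8947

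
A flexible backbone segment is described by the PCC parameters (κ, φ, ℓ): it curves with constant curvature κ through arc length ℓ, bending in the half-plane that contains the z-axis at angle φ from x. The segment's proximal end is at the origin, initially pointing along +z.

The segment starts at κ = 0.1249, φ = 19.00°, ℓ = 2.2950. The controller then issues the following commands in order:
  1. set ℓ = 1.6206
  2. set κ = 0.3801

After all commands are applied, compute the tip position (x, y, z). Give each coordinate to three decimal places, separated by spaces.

0.457 0.157 1.520

initial: κ=0.1249, φ=19.00°, ℓ=2.2950
cmd 1: set ℓ=1.6206 → (κ,φ,ℓ)=(0.1249,19.00°,1.6206) → tip=(0.1546,0.0532,1.6096)
cmd 2: set κ=0.3801 → (κ,φ,ℓ)=(0.3801,19.00°,1.6206) → tip=(0.4572,0.1574,1.5200)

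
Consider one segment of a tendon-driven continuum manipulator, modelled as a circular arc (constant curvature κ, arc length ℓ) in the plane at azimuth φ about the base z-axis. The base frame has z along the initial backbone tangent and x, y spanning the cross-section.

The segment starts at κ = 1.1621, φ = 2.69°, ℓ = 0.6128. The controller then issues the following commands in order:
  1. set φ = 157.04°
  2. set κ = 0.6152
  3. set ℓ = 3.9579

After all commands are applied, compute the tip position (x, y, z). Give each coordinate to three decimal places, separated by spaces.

-2.635 1.116 1.055

initial: κ=1.1621, φ=2.69°, ℓ=0.6128
cmd 1: set φ=157.04° → (κ,φ,ℓ)=(1.1621,157.04°,0.6128) → tip=(-0.1926,0.0816,0.5623)
cmd 2: set κ=0.6152 → (κ,φ,ℓ)=(0.6152,157.04°,0.6128) → tip=(-0.1051,0.0445,0.5984)
cmd 3: set ℓ=3.9579 → (κ,φ,ℓ)=(0.6152,157.04°,3.9579) → tip=(-2.6350,1.1163,1.0555)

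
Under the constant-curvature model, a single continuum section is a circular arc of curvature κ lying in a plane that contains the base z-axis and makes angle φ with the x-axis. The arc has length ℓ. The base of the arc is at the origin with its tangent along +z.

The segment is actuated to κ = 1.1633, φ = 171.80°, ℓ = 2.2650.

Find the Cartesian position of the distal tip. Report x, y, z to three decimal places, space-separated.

-1.595 0.230 0.417

θ = κ·ℓ = 1.1633 × 2.2650 = 2.63487 rad
ρ = (1 − cos θ)/κ = (1 − -0.87434)/1.1633 = 1.61123
z = sin θ / κ = 0.48531/1.1633 = 0.41718
x = ρ cos φ = 1.61123 × cos(171.80°) = -1.59476
y = ρ sin φ = 1.61123 × sin(171.80°) = 0.22981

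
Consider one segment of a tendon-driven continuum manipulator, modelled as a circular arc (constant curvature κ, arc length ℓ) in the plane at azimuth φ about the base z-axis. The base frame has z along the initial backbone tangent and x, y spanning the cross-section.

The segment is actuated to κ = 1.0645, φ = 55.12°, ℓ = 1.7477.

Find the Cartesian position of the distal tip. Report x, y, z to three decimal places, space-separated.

θ = κ·ℓ = 1.0645 × 1.7477 = 1.86043 rad
ρ = (1 − cos θ)/κ = (1 − -0.28560)/1.0645 = 1.20770
z = sin θ / κ = 0.95835/1.0645 = 0.90028
x = ρ cos φ = 1.20770 × cos(55.12°) = 0.69064
y = ρ sin φ = 1.20770 × sin(55.12°) = 0.99074

0.691 0.991 0.900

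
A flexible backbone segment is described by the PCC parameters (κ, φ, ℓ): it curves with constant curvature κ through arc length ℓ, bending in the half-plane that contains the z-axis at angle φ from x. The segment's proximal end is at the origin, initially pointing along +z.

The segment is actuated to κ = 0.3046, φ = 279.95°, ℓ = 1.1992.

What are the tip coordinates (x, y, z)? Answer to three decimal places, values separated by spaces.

θ = κ·ℓ = 0.3046 × 1.1992 = 0.36528 rad
ρ = (1 − cos θ)/κ = (1 − 0.93403)/0.3046 = 0.21660
z = sin θ / κ = 0.35721/0.3046 = 1.17271
x = ρ cos φ = 0.21660 × cos(279.95°) = 0.03743
y = ρ sin φ = 0.21660 × sin(279.95°) = -0.21334

0.037 -0.213 1.173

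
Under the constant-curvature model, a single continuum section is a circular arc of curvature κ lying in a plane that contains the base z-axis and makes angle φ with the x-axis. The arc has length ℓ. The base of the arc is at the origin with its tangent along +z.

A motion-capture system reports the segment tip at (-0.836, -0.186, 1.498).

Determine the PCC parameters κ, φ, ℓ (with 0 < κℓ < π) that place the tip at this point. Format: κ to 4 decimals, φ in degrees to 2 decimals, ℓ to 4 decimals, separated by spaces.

0.5753 192.54 1.8056

ρ = √(x²+y²) = √(-0.836² + -0.186²) = 0.85644
φ = atan2(y, x) mod 360° = atan2(-0.186, -0.836) = 192.5433°
|p|² = ρ² + z² = 0.85644² + 1.498² = 2.97750
κ = 2ρ / |p|² = 2×0.85644 / 2.97750 = 0.57528
θ = 2·atan2(ρ, z) = 2·atan2(0.85644, 1.498) = 1.03874 rad
ℓ = θ/κ = 1.03874/0.57528 = 1.80563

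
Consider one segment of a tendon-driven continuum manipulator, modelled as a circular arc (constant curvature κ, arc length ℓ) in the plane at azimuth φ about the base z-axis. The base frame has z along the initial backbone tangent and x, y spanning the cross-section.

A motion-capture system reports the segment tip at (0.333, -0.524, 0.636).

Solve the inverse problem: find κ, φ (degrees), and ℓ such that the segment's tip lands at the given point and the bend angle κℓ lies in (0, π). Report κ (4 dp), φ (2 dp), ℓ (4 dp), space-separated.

1.5719 302.44 0.9840

ρ = √(x²+y²) = √(0.333² + -0.524²) = 0.62086
φ = atan2(y, x) mod 360° = atan2(-0.524, 0.333) = 302.4358°
|p|² = ρ² + z² = 0.62086² + 0.636² = 0.78996
κ = 2ρ / |p|² = 2×0.62086 / 0.78996 = 1.57187
θ = 2·atan2(ρ, z) = 2·atan2(0.62086, 0.636) = 1.54670 rad
ℓ = θ/κ = 1.54670/1.57187 = 0.98399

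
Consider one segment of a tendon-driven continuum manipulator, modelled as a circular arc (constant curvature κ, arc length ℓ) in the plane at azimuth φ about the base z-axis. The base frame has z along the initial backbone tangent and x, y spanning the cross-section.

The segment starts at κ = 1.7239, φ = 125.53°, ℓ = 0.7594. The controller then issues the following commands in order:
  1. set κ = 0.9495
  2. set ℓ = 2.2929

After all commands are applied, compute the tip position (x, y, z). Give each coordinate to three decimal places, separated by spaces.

initial: κ=1.7239, φ=125.53°, ℓ=0.7594
cmd 1: set κ=0.9495 → (κ,φ,ℓ)=(0.9495,125.53°,0.7594) → tip=(-0.1523,0.2133,0.6953)
cmd 2: set ℓ=2.2929 → (κ,φ,ℓ)=(0.9495,125.53°,2.2929) → tip=(-0.9608,1.3455,0.8655)

-0.961 1.346 0.865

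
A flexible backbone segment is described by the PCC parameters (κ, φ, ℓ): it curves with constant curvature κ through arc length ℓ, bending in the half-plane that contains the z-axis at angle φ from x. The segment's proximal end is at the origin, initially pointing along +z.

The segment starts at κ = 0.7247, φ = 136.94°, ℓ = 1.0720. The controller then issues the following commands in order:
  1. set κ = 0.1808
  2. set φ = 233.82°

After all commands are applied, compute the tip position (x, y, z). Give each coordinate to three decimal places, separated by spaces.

initial: κ=0.7247, φ=136.94°, ℓ=1.0720
cmd 1: set κ=0.1808 → (κ,φ,ℓ)=(0.1808,136.94°,1.0720) → tip=(-0.0757,0.0707,1.0653)
cmd 2: set φ=233.82° → (κ,φ,ℓ)=(0.1808,233.82°,1.0720) → tip=(-0.0611,-0.0836,1.0653)

-0.061 -0.084 1.065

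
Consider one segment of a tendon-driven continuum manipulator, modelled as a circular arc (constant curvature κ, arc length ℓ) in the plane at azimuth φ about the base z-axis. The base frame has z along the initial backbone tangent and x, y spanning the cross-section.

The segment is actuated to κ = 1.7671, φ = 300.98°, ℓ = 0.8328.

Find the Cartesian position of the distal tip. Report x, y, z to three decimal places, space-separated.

0.262 -0.437 0.563

θ = κ·ℓ = 1.7671 × 0.8328 = 1.47164 rad
ρ = (1 − cos θ)/κ = (1 − 0.09899)/1.7671 = 0.50988
z = sin θ / κ = 0.99509/1.7671 = 0.56312
x = ρ cos φ = 0.50988 × cos(300.98°) = 0.26245
y = ρ sin φ = 0.50988 × sin(300.98°) = -0.43714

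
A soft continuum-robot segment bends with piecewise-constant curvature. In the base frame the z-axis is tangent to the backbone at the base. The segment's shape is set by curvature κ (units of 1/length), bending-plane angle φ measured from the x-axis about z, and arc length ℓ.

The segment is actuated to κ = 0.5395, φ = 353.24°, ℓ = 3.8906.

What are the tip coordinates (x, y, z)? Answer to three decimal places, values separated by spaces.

θ = κ·ℓ = 0.5395 × 3.8906 = 2.09898 rad
ρ = (1 − cos θ)/κ = (1 − -0.50396)/0.5395 = 2.78770
z = sin θ / κ = 0.86372/0.5395 = 1.60097
x = ρ cos φ = 2.78770 × cos(353.24°) = 2.76832
y = ρ sin φ = 2.78770 × sin(353.24°) = -0.32814

2.768 -0.328 1.601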